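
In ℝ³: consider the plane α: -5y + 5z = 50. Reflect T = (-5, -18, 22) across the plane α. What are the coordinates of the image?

λ = (n·T − d)/|n|² = (200 − 50)/50 = 3.
Reflection = T − 2λn = (-5, -18, 22) − 6·(0, -5, 5) = (-5, 12, -8).

(-5, 12, -8)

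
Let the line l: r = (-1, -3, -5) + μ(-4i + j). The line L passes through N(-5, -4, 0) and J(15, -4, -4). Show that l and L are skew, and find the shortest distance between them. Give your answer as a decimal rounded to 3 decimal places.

2.623

A direction vector for L is J − N = (20, 0, -4).
Common perpendicular direction n = (-4, 1, 0) × (20, 0, -4) = (-4, -16, -20).
With w = (-5, -4, 0) − (-1, -3, -5) = (-4, -1, 5), w · n = -68.
Since n ≠ 0 the lines are not parallel, and w · n = -68 ≠ 0 so they do not intersect; hence they are skew.
Distance = |w · n| / |n| = |-68| / √672 ≈ 2.623.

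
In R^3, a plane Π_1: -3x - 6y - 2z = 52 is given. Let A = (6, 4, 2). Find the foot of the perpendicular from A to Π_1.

Foot = A − λn with λ = (n·A − d)/|n|² = (-46 − 52)/49 = -2.
Foot = (6, 4, 2) − (-2)·(-3, -6, -2) = (0, -8, -2).

(0, -8, -2)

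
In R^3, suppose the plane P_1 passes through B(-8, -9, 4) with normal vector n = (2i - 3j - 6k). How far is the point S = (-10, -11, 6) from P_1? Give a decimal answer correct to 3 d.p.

1.429

P_1: n·r = n·B gives 2x - 3y - 6z = -13.
n·S − d = (2)·(-10) + (-3)·(-11) + (-6)·(6) − (-13) = -10; |n| = √49.
Distance = |-10| / √49 = 10/√49 ≈ 1.429.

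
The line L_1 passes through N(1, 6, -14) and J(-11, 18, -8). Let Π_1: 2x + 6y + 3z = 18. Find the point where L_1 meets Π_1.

A direction vector for L_1 is J − N = (-12, 12, 6).
Substitute r = (1, 6, -14) + t(-12, 12, 6) into the plane: -4 + 66t = 18, so t = 1/3.
Intersection: (1, 6, -14) + (1/3)·(-12, 12, 6) = (-3, 10, -12).

(-3, 10, -12)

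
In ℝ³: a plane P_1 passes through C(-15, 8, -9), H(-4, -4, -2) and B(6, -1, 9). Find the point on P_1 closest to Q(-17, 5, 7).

CH = (11, -12, 7), CB = (21, -9, 18); a normal to P_1 is CH × CB = (-153, -51, 153).
Using C: P_1 has equation -153x - 51y + 153z = 510.
Foot = Q − λn with λ = (n·Q − d)/|n|² = (3417 − 510)/49419 = 1/17.
Foot = (-17, 5, 7) − (1/17)·(-153, -51, 153) = (-8, 8, -2).

(-8, 8, -2)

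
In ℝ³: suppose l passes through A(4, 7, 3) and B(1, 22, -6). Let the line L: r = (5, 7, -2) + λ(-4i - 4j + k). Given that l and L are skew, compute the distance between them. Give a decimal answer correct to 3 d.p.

A direction vector for l is B − A = (-3, 15, -9).
Common perpendicular direction n = (-3, 15, -9) × (-4, -4, 1) = (-21, 39, 72).
With w = (5, 7, -2) − (4, 7, 3) = (1, 0, -5), w · n = -381.
Distance = |w · n| / |n| = |-381| / √7146 ≈ 4.507.

4.507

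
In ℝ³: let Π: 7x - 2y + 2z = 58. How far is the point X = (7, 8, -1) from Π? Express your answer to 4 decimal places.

n·X − d = (7)·(7) + (-2)·(8) + (2)·(-1) − 58 = -27; |n| = √57.
Distance = |-27| / √57 = 27/√57 ≈ 3.5762.

3.5762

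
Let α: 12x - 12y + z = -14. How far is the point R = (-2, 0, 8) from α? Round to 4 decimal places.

n·R − d = (12)·(-2) + (-12)·(0) + (1)·(8) − (-14) = -2; |n| = √289.
Distance = |-2| / √289 = 2/√289 ≈ 0.1176.

0.1176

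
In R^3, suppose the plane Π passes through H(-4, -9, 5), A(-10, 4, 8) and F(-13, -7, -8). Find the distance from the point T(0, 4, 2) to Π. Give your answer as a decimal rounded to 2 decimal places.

10.37

HA = (-6, 13, 3), HF = (-9, 2, -13); a normal to Π is HA × HF = (-175, -105, 105).
Using H: Π has equation -175x - 105y + 105z = 2170.
n·T − d = (-175)·(0) + (-105)·(4) + (105)·(2) − 2170 = -2380; |n| = √52675.
Distance = |-2380| / √52675 = 2380/√52675 ≈ 10.37.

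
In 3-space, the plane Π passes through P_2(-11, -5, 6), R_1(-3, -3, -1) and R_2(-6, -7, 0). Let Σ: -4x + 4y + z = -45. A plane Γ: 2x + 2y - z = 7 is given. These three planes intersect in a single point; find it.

(4, -5, -9)

P_2R_1 = (8, 2, -7), P_2R_2 = (5, -2, -6); a normal to Π is P_2R_1 × P_2R_2 = (-26, 13, -26).
Using P_2: Π has equation -26x + 13y - 26z = 65.
Solving the 3×3 linear system -26x + 13y - 26z = 65, -4x + 4y + z = -45, 2x + 2y - z = 7 (e.g. by elimination or Cramer's rule, determinant = 546) gives (4, -5, -9).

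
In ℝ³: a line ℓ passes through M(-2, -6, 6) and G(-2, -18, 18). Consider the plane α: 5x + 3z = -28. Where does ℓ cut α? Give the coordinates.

(-2, 6, -6)

A direction vector for ℓ is G − M = (0, -12, 12).
Substitute r = (-2, -6, 6) + t(0, -12, 12) into the plane: 8 + 36t = -28, so t = -1.
Intersection: (-2, -6, 6) + (-1)·(0, -12, 12) = (-2, 6, -6).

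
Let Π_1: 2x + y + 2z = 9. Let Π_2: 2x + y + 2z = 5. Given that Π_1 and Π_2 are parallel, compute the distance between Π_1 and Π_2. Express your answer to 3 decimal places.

Same normal n = (2, 1, 2) with |n| = √9; distance = |9 − 5| / |n| = 4/√9 ≈ 1.333.

1.333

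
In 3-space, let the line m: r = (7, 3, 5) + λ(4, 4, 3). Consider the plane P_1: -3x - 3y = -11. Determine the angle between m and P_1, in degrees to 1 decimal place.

62.1

sin θ = |n·v| / (|n||v|) = |-24| / (√18 · √41) = 0.88345.
θ ≈ 62.1°.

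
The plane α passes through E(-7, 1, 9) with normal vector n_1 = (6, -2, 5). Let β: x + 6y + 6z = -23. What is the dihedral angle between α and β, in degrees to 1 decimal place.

69.6

α: n_1·r = n_1·E gives 6x - 2y + 5z = 1.
cos θ = |n₁·n₂| / (|n₁||n₂|) = |24| / (√65 · √73).
θ = arccos(0.34841) ≈ 69.6°.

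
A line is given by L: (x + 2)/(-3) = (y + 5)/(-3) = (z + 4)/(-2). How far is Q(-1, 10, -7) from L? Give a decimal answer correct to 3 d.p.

L has direction (-3, -3, -2) through (-2, -5, -4).
Taking (-2, -5, -4) on L with direction v = (-3, -3, -2): w = Q − (-2, -5, -4) = (1, 15, -3), and w × v = (-39, 11, 42).
Distance = |w × v| / |v| = √3406 / √22 ≈ 12.443.

12.443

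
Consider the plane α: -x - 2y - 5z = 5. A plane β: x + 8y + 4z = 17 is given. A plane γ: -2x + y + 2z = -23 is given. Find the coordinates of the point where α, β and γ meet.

Solving the 3×3 linear system -x - 2y - 5z = 5, x + 8y + 4z = 17, -2x + y + 2z = -23 (e.g. by elimination or Cramer's rule, determinant = -77) gives (9, 3, -4).

(9, 3, -4)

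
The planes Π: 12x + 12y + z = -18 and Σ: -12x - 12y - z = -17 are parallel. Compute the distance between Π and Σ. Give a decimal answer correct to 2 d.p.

Rescale Σ by 1/(-1): 12x + 12y + z = 17. Then distance = |-18 − 17| / √289 ≈ 2.06.

2.06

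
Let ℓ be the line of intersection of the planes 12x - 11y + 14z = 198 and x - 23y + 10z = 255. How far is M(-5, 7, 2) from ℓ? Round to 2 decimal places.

Direction of ℓ: (12, -11, 14) × (1, -23, 10) = (212, -106, -265).
A point on ℓ: solving the two plane equations with x = 1 gives (1, -8, 7).
Taking (1, -8, 7) on ℓ with direction v = (212, -106, -265): w = M − (1, -8, 7) = (-6, 15, -5), and w × v = (-4505, -2650, -2544).
Distance = |w × v| / |v| = √33789461 / √126405 ≈ 16.35.

16.35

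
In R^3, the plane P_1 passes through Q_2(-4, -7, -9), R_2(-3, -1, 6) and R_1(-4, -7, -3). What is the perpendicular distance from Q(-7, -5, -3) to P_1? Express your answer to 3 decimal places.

Q_2R_2 = (1, 6, 15), Q_2R_1 = (0, 0, 6); a normal to P_1 is Q_2R_2 × Q_2R_1 = (36, -6, 0).
Using Q_2: P_1 has equation 36x - 6y = -102.
n·Q − d = (36)·(-7) + (-6)·(-5) + (0)·(-3) − (-102) = -120; |n| = √1332.
Distance = |-120| / √1332 = 120/√1332 ≈ 3.288.

3.288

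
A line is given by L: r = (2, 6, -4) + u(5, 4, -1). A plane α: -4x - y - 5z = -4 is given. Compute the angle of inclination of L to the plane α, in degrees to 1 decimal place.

26.9

sin θ = |n·v| / (|n||v|) = |-19| / (√42 · √42) = 0.45238.
θ ≈ 26.9°.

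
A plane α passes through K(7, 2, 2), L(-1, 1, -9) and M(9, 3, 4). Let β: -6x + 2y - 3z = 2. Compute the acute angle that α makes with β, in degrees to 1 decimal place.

KL = (-8, -1, -11), KM = (2, 1, 2); a normal to α is KL × KM = (9, -6, -6).
Using K: α has equation 9x - 6y - 6z = 39.
cos θ = |n₁·n₂| / (|n₁||n₂|) = |-48| / (√153 · √49).
θ = arccos(0.55437) ≈ 56.3°.

56.3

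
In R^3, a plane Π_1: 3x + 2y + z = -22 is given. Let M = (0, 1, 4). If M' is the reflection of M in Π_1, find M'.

λ = (n·M − d)/|n|² = (6 − (-22))/14 = 2.
Reflection = M − 2λn = (0, 1, 4) − 4·(3, 2, 1) = (-12, -7, 0).

(-12, -7, 0)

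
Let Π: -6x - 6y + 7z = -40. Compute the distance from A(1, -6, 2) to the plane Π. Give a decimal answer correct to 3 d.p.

7.636

n·A − d = (-6)·(1) + (-6)·(-6) + (7)·(2) − (-40) = 84; |n| = √121.
Distance = |84| / √121 = 84/√121 ≈ 7.636.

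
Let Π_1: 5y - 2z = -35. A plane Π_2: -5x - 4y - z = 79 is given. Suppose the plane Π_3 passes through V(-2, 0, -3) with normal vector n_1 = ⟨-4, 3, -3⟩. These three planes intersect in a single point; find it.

(-5, -11, -10)

Π_3: n_1·r = n_1·V gives -4x + 3y - 3z = 17.
Solving the 3×3 linear system 5y - 2z = -35, -5x - 4y - z = 79, -4x + 3y - 3z = 17 (e.g. by elimination or Cramer's rule, determinant = 7) gives (-5, -11, -10).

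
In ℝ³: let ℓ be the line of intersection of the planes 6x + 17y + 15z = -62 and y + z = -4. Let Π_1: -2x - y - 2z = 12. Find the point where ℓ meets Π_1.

(-1, 2, -6)

Direction of ℓ: (6, 17, 15) × (0, 1, 1) = (2, -6, 6).
A point on ℓ: solving the two plane equations with x = -5 gives (-5, 14, -18).
Substitute r = (-5, 14, -18) + t(2, -6, 6) into the plane: 32 + (-10)t = 12, so t = 2.
Intersection: (-5, 14, -18) + 2·(2, -6, 6) = (-1, 2, -6).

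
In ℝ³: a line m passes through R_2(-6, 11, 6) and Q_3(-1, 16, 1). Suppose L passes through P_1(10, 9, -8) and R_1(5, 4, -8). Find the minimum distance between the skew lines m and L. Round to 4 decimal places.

A direction vector for m is Q_3 − R_2 = (5, 5, -5).
A direction vector for L is R_1 − P_1 = (-5, -5, 0).
Common perpendicular direction n = (5, 5, -5) × (-5, -5, 0) = (-25, 25, 0).
With w = (10, 9, -8) − (-6, 11, 6) = (16, -2, -14), w · n = -450.
Distance = |w · n| / |n| = |-450| / √1250 ≈ 12.7279.

12.7279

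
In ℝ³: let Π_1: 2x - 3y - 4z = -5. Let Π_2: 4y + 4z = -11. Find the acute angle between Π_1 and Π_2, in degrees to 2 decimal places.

23.20

cos θ = |n₁·n₂| / (|n₁||n₂|) = |-28| / (√29 · √32).
θ = arccos(0.91915) ≈ 23.20°.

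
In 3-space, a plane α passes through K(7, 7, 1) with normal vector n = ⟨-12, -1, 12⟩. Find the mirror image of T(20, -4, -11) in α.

α: n·r = n·K gives -12x - y + 12z = -79.
λ = (n·T − d)/|n|² = (-368 − (-79))/289 = -1.
Reflection = T − 2λn = (20, -4, -11) − (-2)·(-12, -1, 12) = (-4, -6, 13).

(-4, -6, 13)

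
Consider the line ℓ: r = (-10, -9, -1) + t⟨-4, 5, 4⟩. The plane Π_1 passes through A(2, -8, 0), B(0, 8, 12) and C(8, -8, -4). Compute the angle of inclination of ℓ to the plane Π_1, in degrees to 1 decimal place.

11.1

AB = (-2, 16, 12), AC = (6, 0, -4); a normal to Π_1 is AB × AC = (-64, 64, -96).
Using A: Π_1 has equation -64x + 64y - 96z = -640.
sin θ = |n·v| / (|n||v|) = |192| / (√17408 · √57) = 0.19275.
θ ≈ 11.1°.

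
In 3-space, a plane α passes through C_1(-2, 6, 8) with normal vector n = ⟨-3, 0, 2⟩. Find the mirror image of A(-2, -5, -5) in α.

α: n·r = n·C_1 gives -3x + 2z = 22.
λ = (n·A − d)/|n|² = (-4 − 22)/13 = -2.
Reflection = A − 2λn = (-2, -5, -5) − (-4)·(-3, 0, 2) = (-14, -5, 3).

(-14, -5, 3)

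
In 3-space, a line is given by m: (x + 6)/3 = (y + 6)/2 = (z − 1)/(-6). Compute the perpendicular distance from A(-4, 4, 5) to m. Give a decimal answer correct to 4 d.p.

m has direction (3, 2, -6) through (-6, -6, 1).
Taking (-6, -6, 1) on m with direction v = (3, 2, -6): w = A − (-6, -6, 1) = (2, 10, 4), and w × v = (-68, 24, -26).
Distance = |w × v| / |v| = √5876 / √49 ≈ 10.9507.

10.9507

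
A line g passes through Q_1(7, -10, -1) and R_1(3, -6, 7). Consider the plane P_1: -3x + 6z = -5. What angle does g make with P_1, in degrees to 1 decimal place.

65.9

A direction vector for g is R_1 − Q_1 = (-4, 4, 8).
sin θ = |n·v| / (|n||v|) = |60| / (√45 · √96) = 0.91287.
θ ≈ 65.9°.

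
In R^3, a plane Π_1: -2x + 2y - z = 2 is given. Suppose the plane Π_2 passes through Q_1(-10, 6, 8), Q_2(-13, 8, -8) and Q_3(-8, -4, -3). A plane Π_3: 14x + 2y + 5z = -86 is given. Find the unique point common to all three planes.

Q_1Q_2 = (-3, 2, -16), Q_1Q_3 = (2, -10, -11); a normal to Π_2 is Q_1Q_2 × Q_1Q_3 = (-182, -65, 26).
Using Q_1: Π_2 has equation -182x - 65y + 26z = 1638.
Solving the 3×3 linear system -2x + 2y - z = 2, -182x - 65y + 26z = 1638, 14x + 2y + 5z = -86 (e.g. by elimination or Cramer's rule, determinant = 2756) gives (-7, -4, 4).

(-7, -4, 4)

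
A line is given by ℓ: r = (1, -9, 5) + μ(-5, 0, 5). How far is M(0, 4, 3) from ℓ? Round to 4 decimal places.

13.1719

Taking (1, -9, 5) on ℓ with direction v = (-5, 0, 5): w = M − (1, -9, 5) = (-1, 13, -2), and w × v = (65, 15, 65).
Distance = |w × v| / |v| = √8675 / √50 ≈ 13.1719.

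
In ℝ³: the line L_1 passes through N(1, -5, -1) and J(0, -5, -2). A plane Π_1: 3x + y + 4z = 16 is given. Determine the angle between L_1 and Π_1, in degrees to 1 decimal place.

76.1

A direction vector for L_1 is J − N = (-1, 0, -1).
sin θ = |n·v| / (|n||v|) = |-7| / (√26 · √2) = 0.97073.
θ ≈ 76.1°.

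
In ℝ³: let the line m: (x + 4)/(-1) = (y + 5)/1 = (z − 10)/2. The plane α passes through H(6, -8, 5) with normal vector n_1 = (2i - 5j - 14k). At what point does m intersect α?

(-1, -8, 4)

m has direction (-1, 1, 2) through (-4, -5, 10).
α: n_1·r = n_1·H gives 2x - 5y - 14z = -18.
Substitute r = (-4, -5, 10) + t(-1, 1, 2) into the plane: -123 + (-35)t = -18, so t = -3.
Intersection: (-4, -5, 10) + (-3)·(-1, 1, 2) = (-1, -8, 4).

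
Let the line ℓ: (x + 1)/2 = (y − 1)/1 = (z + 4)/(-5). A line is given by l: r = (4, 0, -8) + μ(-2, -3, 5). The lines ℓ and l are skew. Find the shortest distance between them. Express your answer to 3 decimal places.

ℓ has direction (2, 1, -5) through (-1, 1, -4).
Common perpendicular direction n = (2, 1, -5) × (-2, -3, 5) = (-10, 0, -4).
With w = (4, 0, -8) − (-1, 1, -4) = (5, -1, -4), w · n = -34.
Distance = |w · n| / |n| = |-34| / √116 ≈ 3.157.

3.157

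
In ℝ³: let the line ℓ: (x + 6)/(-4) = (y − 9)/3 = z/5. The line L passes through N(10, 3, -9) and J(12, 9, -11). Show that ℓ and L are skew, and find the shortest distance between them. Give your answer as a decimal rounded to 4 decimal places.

ℓ has direction (-4, 3, 5) through (-6, 9, 0).
A direction vector for L is J − N = (2, 6, -2).
Common perpendicular direction n = (-4, 3, 5) × (2, 6, -2) = (-36, 2, -30).
With w = (10, 3, -9) − (-6, 9, 0) = (16, -6, -9), w · n = -318.
Since n ≠ 0 the lines are not parallel, and w · n = -318 ≠ 0 so they do not intersect; hence they are skew.
Distance = |w · n| / |n| = |-318| / √2200 ≈ 6.7798.

6.7798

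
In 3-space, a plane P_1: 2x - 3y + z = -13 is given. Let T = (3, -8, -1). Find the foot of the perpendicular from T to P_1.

(-3, 1, -4)

Foot = T − λn with λ = (n·T − d)/|n|² = (29 − (-13))/14 = 3.
Foot = (3, -8, -1) − 3·(2, -3, 1) = (-3, 1, -4).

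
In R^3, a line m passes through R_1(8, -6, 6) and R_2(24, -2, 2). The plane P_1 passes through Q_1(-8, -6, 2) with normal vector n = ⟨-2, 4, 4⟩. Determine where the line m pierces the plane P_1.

(0, -8, 8)

A direction vector for m is R_2 − R_1 = (16, 4, -4).
P_1: n·r = n·Q_1 gives -2x + 4y + 4z = 0.
Substitute r = (8, -6, 6) + t(16, 4, -4) into the plane: -16 + (-32)t = 0, so t = -1/2.
Intersection: (8, -6, 6) + (-1/2)·(16, 4, -4) = (0, -8, 8).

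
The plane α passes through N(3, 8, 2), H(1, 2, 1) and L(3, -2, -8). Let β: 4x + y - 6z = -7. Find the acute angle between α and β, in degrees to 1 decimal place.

81.8

NH = (-2, -6, -1), NL = (0, -10, -10); a normal to α is NH × NL = (50, -20, 20).
Using N: α has equation 50x - 20y + 20z = 30.
cos θ = |n₁·n₂| / (|n₁||n₂|) = |60| / (√3300 · √53).
θ = arccos(0.14347) ≈ 81.8°.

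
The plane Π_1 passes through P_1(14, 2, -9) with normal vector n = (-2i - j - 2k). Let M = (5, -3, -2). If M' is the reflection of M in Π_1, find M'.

Π_1: n·r = n·P_1 gives -2x - y - 2z = -12.
λ = (n·M − d)/|n|² = (-3 − (-12))/9 = 1.
Reflection = M − 2λn = (5, -3, -2) − 2·(-2, -1, -2) = (9, -1, 2).

(9, -1, 2)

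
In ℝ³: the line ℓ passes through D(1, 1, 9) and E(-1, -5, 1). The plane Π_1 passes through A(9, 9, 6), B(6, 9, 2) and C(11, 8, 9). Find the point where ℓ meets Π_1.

A direction vector for ℓ is E − D = (-2, -6, -8).
AB = (-3, 0, -4), AC = (2, -1, 3); a normal to Π_1 is AB × AC = (-4, 1, 3).
Using A: Π_1 has equation -4x + y + 3z = -9.
Substitute r = (1, 1, 9) + t(-2, -6, -8) into the plane: 24 + (-22)t = -9, so t = 3/2.
Intersection: (1, 1, 9) + (3/2)·(-2, -6, -8) = (-2, -8, -3).

(-2, -8, -3)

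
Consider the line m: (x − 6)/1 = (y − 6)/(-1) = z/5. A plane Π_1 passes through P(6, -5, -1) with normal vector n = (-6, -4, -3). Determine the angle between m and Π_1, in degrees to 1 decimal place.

m has direction (1, -1, 5) through (6, 6, 0).
Π_1: n·r = n·P gives -6x - 4y - 3z = -13.
sin θ = |n·v| / (|n||v|) = |-17| / (√61 · √27) = 0.41889.
θ ≈ 24.8°.

24.8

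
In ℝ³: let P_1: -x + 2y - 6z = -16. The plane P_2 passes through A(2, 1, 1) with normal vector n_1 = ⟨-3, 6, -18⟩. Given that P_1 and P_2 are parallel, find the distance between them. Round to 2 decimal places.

P_2: n_1·r = n_1·A gives -3x + 6y - 18z = -18.
Rescale P_2 by 1/3: -x + 2y - 6z = -6. Then distance = |-16 − (-6)| / √41 ≈ 1.56.

1.56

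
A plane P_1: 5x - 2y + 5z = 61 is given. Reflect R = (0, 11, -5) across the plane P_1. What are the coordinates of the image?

λ = (n·R − d)/|n|² = (-47 − 61)/54 = -2.
Reflection = R − 2λn = (0, 11, -5) − (-4)·(5, -2, 5) = (20, 3, 15).

(20, 3, 15)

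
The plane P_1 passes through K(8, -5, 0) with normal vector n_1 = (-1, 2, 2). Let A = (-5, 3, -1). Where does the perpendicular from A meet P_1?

P_1: n_1·r = n_1·K gives -x + 2y + 2z = -18.
Foot = A − λn with λ = (n·A − d)/|n|² = (9 − (-18))/9 = 3.
Foot = (-5, 3, -1) − 3·(-1, 2, 2) = (-2, -3, -7).

(-2, -3, -7)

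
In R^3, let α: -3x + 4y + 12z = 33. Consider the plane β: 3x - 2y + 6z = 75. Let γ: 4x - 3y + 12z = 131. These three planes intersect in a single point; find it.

(5, -9, 7)

Solving the 3×3 linear system -3x + 4y + 12z = 33, 3x - 2y + 6z = 75, 4x - 3y + 12z = 131 (e.g. by elimination or Cramer's rule, determinant = -42) gives (5, -9, 7).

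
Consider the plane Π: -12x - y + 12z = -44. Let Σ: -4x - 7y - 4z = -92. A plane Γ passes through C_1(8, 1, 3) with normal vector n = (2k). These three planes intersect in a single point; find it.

(6, 8, 3)

Γ: n·r = n·C_1 gives 2z = 6.
Solving the 3×3 linear system -12x - y + 12z = -44, -4x - 7y - 4z = -92, 2z = 6 (e.g. by elimination or Cramer's rule, determinant = 160) gives (6, 8, 3).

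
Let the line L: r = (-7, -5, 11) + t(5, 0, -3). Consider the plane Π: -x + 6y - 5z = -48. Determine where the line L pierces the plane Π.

Substitute r = (-7, -5, 11) + t(5, 0, -3) into the plane: -78 + 10t = -48, so t = 3.
Intersection: (-7, -5, 11) + 3·(5, 0, -3) = (8, -5, 2).

(8, -5, 2)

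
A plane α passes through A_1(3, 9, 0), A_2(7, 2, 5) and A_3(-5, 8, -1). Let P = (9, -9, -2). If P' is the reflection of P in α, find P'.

(5, 3, 18)

A_1A_2 = (4, -7, 5), A_1A_3 = (-8, -1, -1); a normal to α is A_1A_2 × A_1A_3 = (12, -36, -60).
Using A_1: α has equation 12x - 36y - 60z = -288.
λ = (n·P − d)/|n|² = (552 − (-288))/5040 = 1/6.
Reflection = P − 2λn = (9, -9, -2) − (1/3)·(12, -36, -60) = (5, 3, 18).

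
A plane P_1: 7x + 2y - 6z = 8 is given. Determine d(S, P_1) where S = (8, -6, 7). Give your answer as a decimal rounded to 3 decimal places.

n·S − d = (7)·(8) + (2)·(-6) + (-6)·(7) − 8 = -6; |n| = √89.
Distance = |-6| / √89 = 6/√89 ≈ 0.636.

0.636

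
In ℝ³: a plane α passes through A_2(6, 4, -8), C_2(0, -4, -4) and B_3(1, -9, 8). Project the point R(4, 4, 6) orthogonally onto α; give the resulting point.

A_2C_2 = (-6, -8, 4), A_2B_3 = (-5, -13, 16); a normal to α is A_2C_2 × A_2B_3 = (-76, 76, 38).
Using A_2: α has equation -76x + 76y + 38z = -456.
Foot = R − λn with λ = (n·R − d)/|n|² = (228 − (-456))/12996 = 1/19.
Foot = (4, 4, 6) − (1/19)·(-76, 76, 38) = (8, 0, 4).

(8, 0, 4)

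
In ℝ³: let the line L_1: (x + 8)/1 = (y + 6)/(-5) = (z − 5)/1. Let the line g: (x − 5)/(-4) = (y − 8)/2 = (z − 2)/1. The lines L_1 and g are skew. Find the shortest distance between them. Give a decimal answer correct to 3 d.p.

5.363

L_1 has direction (1, -5, 1) through (-8, -6, 5).
g has direction (-4, 2, 1) through (5, 8, 2).
Common perpendicular direction n = (1, -5, 1) × (-4, 2, 1) = (-7, -5, -18).
With w = (5, 8, 2) − (-8, -6, 5) = (13, 14, -3), w · n = -107.
Distance = |w · n| / |n| = |-107| / √398 ≈ 5.363.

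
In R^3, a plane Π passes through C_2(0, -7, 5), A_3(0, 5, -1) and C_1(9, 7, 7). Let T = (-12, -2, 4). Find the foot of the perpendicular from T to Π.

(-6, -5, -2)

C_2A_3 = (0, 12, -6), C_2C_1 = (9, 14, 2); a normal to Π is C_2A_3 × C_2C_1 = (108, -54, -108).
Using C_2: Π has equation 108x - 54y - 108z = -162.
Foot = T − λn with λ = (n·T − d)/|n|² = (-1620 − (-162))/26244 = -1/18.
Foot = (-12, -2, 4) − (-1/18)·(108, -54, -108) = (-6, -5, -2).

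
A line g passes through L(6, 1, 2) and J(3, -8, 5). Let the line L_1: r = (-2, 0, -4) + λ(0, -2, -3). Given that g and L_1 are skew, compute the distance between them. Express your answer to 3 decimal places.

8.380

A direction vector for g is J − L = (-3, -9, 3).
Common perpendicular direction n = (-3, -9, 3) × (0, -2, -3) = (33, -9, 6).
With w = (-2, 0, -4) − (6, 1, 2) = (-8, -1, -6), w · n = -291.
Distance = |w · n| / |n| = |-291| / √1206 ≈ 8.380.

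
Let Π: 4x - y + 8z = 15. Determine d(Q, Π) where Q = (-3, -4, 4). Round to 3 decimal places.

n·Q − d = (4)·(-3) + (-1)·(-4) + (8)·(4) − 15 = 9; |n| = √81.
Distance = |9| / √81 = 9/√81 ≈ 1.000.

1.000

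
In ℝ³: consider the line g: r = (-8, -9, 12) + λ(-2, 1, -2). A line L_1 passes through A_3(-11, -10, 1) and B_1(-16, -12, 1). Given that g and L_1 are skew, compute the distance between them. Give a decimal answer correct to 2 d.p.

6.91

A direction vector for L_1 is B_1 − A_3 = (-5, -2, 0).
Common perpendicular direction n = (-2, 1, -2) × (-5, -2, 0) = (-4, 10, 9).
With w = (-11, -10, 1) − (-8, -9, 12) = (-3, -1, -11), w · n = -97.
Distance = |w · n| / |n| = |-97| / √197 ≈ 6.91.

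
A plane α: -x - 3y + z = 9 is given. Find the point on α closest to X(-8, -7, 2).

Foot = X − λn with λ = (n·X − d)/|n|² = (31 − 9)/11 = 2.
Foot = (-8, -7, 2) − 2·(-1, -3, 1) = (-6, -1, 0).

(-6, -1, 0)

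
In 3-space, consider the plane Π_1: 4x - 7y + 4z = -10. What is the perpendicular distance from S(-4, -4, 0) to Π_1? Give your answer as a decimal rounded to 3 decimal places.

n·S − d = (4)·(-4) + (-7)·(-4) + (4)·(0) − (-10) = 22; |n| = √81.
Distance = |22| / √81 = 22/√81 ≈ 2.444.

2.444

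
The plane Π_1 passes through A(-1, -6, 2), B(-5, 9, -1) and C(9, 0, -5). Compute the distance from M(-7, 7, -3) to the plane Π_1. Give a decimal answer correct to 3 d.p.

3.143

AB = (-4, 15, -3), AC = (10, 6, -7); a normal to Π_1 is AB × AC = (-87, -58, -174).
Using A: Π_1 has equation -87x - 58y - 174z = 87.
n·M − d = (-87)·(-7) + (-58)·(7) + (-174)·(-3) − 87 = 638; |n| = √41209.
Distance = |638| / √41209 = 638/√41209 ≈ 3.143.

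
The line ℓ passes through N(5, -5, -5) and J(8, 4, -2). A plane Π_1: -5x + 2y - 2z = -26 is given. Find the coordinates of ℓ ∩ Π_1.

(6, -2, -4)

A direction vector for ℓ is J − N = (3, 9, 3).
Substitute r = (5, -5, -5) + t(3, 9, 3) into the plane: -25 + (-3)t = -26, so t = 1/3.
Intersection: (5, -5, -5) + (1/3)·(3, 9, 3) = (6, -2, -4).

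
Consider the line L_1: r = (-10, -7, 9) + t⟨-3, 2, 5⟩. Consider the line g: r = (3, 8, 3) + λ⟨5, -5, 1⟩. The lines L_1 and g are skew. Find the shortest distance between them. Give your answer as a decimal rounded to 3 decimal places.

18.895

Common perpendicular direction n = (-3, 2, 5) × (5, -5, 1) = (27, 28, 5).
With w = (3, 8, 3) − (-10, -7, 9) = (13, 15, -6), w · n = 741.
Distance = |w · n| / |n| = |741| / √1538 ≈ 18.895.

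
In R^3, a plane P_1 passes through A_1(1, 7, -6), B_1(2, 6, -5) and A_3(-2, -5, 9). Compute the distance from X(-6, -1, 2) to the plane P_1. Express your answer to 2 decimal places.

A_1B_1 = (1, -1, 1), A_1A_3 = (-3, -12, 15); a normal to P_1 is A_1B_1 × A_1A_3 = (-3, -18, -15).
Using A_1: P_1 has equation -3x - 18y - 15z = -39.
n·X − d = (-3)·(-6) + (-18)·(-1) + (-15)·(2) − (-39) = 45; |n| = √558.
Distance = |45| / √558 = 45/√558 ≈ 1.91.

1.91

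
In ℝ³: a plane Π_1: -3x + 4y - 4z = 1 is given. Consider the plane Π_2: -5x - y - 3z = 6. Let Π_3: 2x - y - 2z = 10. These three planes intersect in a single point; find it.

(1, -2, -3)

Solving the 3×3 linear system -3x + 4y - 4z = 1, -5x - y - 3z = 6, 2x - y - 2z = 10 (e.g. by elimination or Cramer's rule, determinant = -89) gives (1, -2, -3).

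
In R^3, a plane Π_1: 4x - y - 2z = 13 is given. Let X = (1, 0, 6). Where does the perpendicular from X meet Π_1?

(5, -1, 4)

Foot = X − λn with λ = (n·X − d)/|n|² = (-8 − 13)/21 = -1.
Foot = (1, 0, 6) − (-1)·(4, -1, -2) = (5, -1, 4).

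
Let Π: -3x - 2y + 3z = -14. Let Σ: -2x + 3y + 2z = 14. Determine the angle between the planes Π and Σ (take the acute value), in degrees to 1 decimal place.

71.9

cos θ = |n₁·n₂| / (|n₁||n₂|) = |6| / (√22 · √17).
θ = arccos(0.31025) ≈ 71.9°.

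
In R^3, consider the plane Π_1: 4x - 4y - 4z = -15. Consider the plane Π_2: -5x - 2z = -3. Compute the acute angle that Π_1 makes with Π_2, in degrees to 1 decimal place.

71.2

cos θ = |n₁·n₂| / (|n₁||n₂|) = |-12| / (√48 · √29).
θ = arccos(0.32163) ≈ 71.2°.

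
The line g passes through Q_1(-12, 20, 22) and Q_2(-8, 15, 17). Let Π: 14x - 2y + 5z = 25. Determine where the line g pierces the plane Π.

A direction vector for g is Q_2 − Q_1 = (4, -5, -5).
Substitute r = (-12, 20, 22) + t(4, -5, -5) into the plane: -98 + 41t = 25, so t = 3.
Intersection: (-12, 20, 22) + 3·(4, -5, -5) = (0, 5, 7).

(0, 5, 7)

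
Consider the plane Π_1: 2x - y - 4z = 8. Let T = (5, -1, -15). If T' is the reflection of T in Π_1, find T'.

(-7, 5, 9)

λ = (n·T − d)/|n|² = (71 − 8)/21 = 3.
Reflection = T − 2λn = (5, -1, -15) − 6·(2, -1, -4) = (-7, 5, 9).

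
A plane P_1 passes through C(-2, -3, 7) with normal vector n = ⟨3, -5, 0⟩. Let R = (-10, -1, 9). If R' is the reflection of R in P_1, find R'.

P_1: n·r = n·C gives 3x - 5y = 9.
λ = (n·R − d)/|n|² = (-25 − 9)/34 = -1.
Reflection = R − 2λn = (-10, -1, 9) − (-2)·(3, -5, 0) = (-4, -11, 9).

(-4, -11, 9)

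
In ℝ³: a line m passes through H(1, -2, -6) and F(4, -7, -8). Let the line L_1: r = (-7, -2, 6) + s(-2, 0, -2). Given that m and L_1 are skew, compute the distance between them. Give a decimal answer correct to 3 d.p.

11.547

A direction vector for m is F − H = (3, -5, -2).
Common perpendicular direction n = (3, -5, -2) × (-2, 0, -2) = (10, 10, -10).
With w = (-7, -2, 6) − (1, -2, -6) = (-8, 0, 12), w · n = -200.
Distance = |w · n| / |n| = |-200| / √300 ≈ 11.547.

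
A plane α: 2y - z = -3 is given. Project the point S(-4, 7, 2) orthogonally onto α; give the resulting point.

(-4, 1, 5)

Foot = S − λn with λ = (n·S − d)/|n|² = (12 − (-3))/5 = 3.
Foot = (-4, 7, 2) − 3·(0, 2, -1) = (-4, 1, 5).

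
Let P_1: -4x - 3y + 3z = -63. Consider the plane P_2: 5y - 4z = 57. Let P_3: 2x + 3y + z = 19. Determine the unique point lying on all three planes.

Solving the 3×3 linear system -4x - 3y + 3z = -63, 5y - 4z = 57, 2x + 3y + z = 19 (e.g. by elimination or Cramer's rule, determinant = -74) gives (6, 5, -8).

(6, 5, -8)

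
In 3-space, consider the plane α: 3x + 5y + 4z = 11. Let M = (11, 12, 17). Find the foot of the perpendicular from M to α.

(2, -3, 5)

Foot = M − λn with λ = (n·M − d)/|n|² = (161 − 11)/50 = 3.
Foot = (11, 12, 17) − 3·(3, 5, 4) = (2, -3, 5).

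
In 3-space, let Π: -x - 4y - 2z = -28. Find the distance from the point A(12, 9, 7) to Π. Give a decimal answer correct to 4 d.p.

7.4194

n·A − d = (-1)·(12) + (-4)·(9) + (-2)·(7) − (-28) = -34; |n| = √21.
Distance = |-34| / √21 = 34/√21 ≈ 7.4194.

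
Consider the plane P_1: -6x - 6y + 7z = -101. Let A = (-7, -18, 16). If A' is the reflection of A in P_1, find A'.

(29, 18, -26)

λ = (n·A − d)/|n|² = (262 − (-101))/121 = 3.
Reflection = A − 2λn = (-7, -18, 16) − 6·(-6, -6, 7) = (29, 18, -26).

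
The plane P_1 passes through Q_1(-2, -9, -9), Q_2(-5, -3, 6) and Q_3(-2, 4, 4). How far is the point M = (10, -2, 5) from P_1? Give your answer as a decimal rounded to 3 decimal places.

12.965

Q_1Q_2 = (-3, 6, 15), Q_1Q_3 = (0, 13, 13); a normal to P_1 is Q_1Q_2 × Q_1Q_3 = (-117, 39, -39).
Using Q_1: P_1 has equation -117x + 39y - 39z = 234.
n·M − d = (-117)·(10) + (39)·(-2) + (-39)·(5) − 234 = -1677; |n| = √16731.
Distance = |-1677| / √16731 = 1677/√16731 ≈ 12.965.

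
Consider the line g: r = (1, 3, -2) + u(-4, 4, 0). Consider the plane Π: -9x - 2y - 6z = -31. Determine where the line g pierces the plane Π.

Substitute r = (1, 3, -2) + t(-4, 4, 0) into the plane: -3 + 28t = -31, so t = -1.
Intersection: (1, 3, -2) + (-1)·(-4, 4, 0) = (5, -1, -2).

(5, -1, -2)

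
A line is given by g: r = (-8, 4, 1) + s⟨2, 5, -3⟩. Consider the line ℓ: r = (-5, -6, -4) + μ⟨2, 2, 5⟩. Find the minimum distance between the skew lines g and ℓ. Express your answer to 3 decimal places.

Common perpendicular direction n = (2, 5, -3) × (2, 2, 5) = (31, -16, -6).
With w = (-5, -6, -4) − (-8, 4, 1) = (3, -10, -5), w · n = 283.
Distance = |w · n| / |n| = |283| / √1253 ≈ 7.995.

7.995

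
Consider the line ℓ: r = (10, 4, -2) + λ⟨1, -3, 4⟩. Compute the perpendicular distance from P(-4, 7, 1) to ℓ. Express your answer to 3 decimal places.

14.469

Taking (10, 4, -2) on ℓ with direction v = (1, -3, 4): w = P − (10, 4, -2) = (-14, 3, 3), and w × v = (21, 59, 39).
Distance = |w × v| / |v| = √5443 / √26 ≈ 14.469.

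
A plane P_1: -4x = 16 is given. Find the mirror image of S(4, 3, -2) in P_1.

(-12, 3, -2)

λ = (n·S − d)/|n|² = (-16 − 16)/16 = -2.
Reflection = S − 2λn = (4, 3, -2) − (-4)·(-4, 0, 0) = (-12, 3, -2).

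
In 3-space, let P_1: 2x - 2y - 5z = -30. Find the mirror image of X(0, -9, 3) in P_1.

(-4, -5, 13)

λ = (n·X − d)/|n|² = (3 − (-30))/33 = 1.
Reflection = X − 2λn = (0, -9, 3) − 2·(2, -2, -5) = (-4, -5, 13).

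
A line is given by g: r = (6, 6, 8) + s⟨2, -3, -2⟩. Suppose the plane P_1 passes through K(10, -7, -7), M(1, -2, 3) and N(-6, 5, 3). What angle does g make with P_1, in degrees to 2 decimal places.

KM = (-9, 5, 10), KN = (-16, 12, 10); a normal to P_1 is KM × KN = (-70, -70, -28).
Using K: P_1 has equation -70x - 70y - 28z = -14.
sin θ = |n·v| / (|n||v|) = |126| / (√10584 · √17) = 0.29704.
θ ≈ 17.28°.

17.28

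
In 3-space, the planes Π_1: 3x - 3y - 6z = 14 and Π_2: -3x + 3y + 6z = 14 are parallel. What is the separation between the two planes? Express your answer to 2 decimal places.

Rescale Π_2 by 1/(-1): 3x - 3y - 6z = -14. Then distance = |14 − (-14)| / √54 ≈ 3.81.

3.81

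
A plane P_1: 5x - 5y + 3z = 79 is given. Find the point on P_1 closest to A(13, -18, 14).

Foot = A − λn with λ = (n·A − d)/|n|² = (197 − 79)/59 = 2.
Foot = (13, -18, 14) − 2·(5, -5, 3) = (3, -8, 8).

(3, -8, 8)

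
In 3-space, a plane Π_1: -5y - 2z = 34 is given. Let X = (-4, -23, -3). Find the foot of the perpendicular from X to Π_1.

(-4, -8, 3)

Foot = X − λn with λ = (n·X − d)/|n|² = (121 − 34)/29 = 3.
Foot = (-4, -23, -3) − 3·(0, -5, -2) = (-4, -8, 3).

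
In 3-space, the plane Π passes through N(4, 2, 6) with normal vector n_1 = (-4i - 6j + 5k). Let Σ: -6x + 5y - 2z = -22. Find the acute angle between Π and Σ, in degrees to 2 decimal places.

Π: n_1·r = n_1·N gives -4x - 6y + 5z = 2.
cos θ = |n₁·n₂| / (|n₁||n₂|) = |-16| / (√77 · √65).
θ = arccos(0.22616) ≈ 76.93°.

76.93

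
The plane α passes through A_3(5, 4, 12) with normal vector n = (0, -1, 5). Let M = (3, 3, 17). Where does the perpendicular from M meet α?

α: n·r = n·A_3 gives -y + 5z = 56.
Foot = M − λn with λ = (n·M − d)/|n|² = (82 − 56)/26 = 1.
Foot = (3, 3, 17) − 1·(0, -1, 5) = (3, 4, 12).

(3, 4, 12)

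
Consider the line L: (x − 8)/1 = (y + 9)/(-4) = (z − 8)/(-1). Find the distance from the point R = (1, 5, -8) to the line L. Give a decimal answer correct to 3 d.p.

L has direction (1, -4, -1) through (8, -9, 8).
Taking (8, -9, 8) on L with direction v = (1, -4, -1): w = R − (8, -9, 8) = (-7, 14, -16), and w × v = (-78, -23, 14).
Distance = |w × v| / |v| = √6809 / √18 ≈ 19.449.

19.449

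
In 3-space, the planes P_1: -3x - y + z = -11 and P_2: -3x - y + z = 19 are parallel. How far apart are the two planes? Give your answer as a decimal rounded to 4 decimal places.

9.0453

Same normal n = (-3, -1, 1) with |n| = √11; distance = |-11 − 19| / |n| = 30/√11 ≈ 9.0453.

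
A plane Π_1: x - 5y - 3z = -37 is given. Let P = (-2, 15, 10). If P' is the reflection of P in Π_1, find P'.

λ = (n·P − d)/|n|² = (-107 − (-37))/35 = -2.
Reflection = P − 2λn = (-2, 15, 10) − (-4)·(1, -5, -3) = (2, -5, -2).

(2, -5, -2)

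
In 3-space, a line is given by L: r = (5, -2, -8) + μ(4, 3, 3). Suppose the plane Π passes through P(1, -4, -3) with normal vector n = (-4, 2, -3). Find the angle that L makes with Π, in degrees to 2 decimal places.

Π: n·r = n·P gives -4x + 2y - 3z = -3.
sin θ = |n·v| / (|n||v|) = |-19| / (√29 · √34) = 0.60508.
θ ≈ 37.23°.

37.23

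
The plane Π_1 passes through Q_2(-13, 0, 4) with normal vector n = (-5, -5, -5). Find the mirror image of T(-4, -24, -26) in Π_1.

Π_1: n·r = n·Q_2 gives -5x - 5y - 5z = 45.
λ = (n·T − d)/|n|² = (270 − 45)/75 = 3.
Reflection = T − 2λn = (-4, -24, -26) − 6·(-5, -5, -5) = (26, 6, 4).

(26, 6, 4)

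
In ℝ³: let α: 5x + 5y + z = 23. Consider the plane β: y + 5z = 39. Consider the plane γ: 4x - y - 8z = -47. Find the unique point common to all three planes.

Solving the 3×3 linear system 5x + 5y + z = 23, y + 5z = 39, 4x - y - 8z = -47 (e.g. by elimination or Cramer's rule, determinant = 81) gives (4, -1, 8).

(4, -1, 8)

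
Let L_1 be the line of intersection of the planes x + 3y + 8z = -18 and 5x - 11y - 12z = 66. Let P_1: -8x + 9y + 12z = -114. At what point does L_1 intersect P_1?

(12, 6, -6)

Direction of L_1: (1, 3, 8) × (5, -11, -12) = (52, 52, -26).
A point on L_1: solving the two plane equations with x = 0 gives (0, -6, 0).
Substitute r = (0, -6, 0) + t(52, 52, -26) into the plane: -54 + (-260)t = -114, so t = 3/13.
Intersection: (0, -6, 0) + (3/13)·(52, 52, -26) = (12, 6, -6).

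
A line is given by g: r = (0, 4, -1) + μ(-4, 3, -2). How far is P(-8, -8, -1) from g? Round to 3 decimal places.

14.403

Taking (0, 4, -1) on g with direction v = (-4, 3, -2): w = P − (0, 4, -1) = (-8, -12, 0), and w × v = (24, -16, -72).
Distance = |w × v| / |v| = √6016 / √29 ≈ 14.403.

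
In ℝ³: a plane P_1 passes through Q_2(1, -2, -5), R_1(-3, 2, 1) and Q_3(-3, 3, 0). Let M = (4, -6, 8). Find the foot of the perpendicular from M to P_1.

(-1, -8, 6)

Q_2R_1 = (-4, 4, 6), Q_2Q_3 = (-4, 5, 5); a normal to P_1 is Q_2R_1 × Q_2Q_3 = (-10, -4, -4).
Using Q_2: P_1 has equation -10x - 4y - 4z = 18.
Foot = M − λn with λ = (n·M − d)/|n|² = (-48 − 18)/132 = -1/2.
Foot = (4, -6, 8) − (-1/2)·(-10, -4, -4) = (-1, -8, 6).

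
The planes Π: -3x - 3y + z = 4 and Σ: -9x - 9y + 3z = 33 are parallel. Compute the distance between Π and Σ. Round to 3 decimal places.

Rescale Σ by 1/3: -3x - 3y + z = 11. Then distance = |4 − 11| / √19 ≈ 1.606.

1.606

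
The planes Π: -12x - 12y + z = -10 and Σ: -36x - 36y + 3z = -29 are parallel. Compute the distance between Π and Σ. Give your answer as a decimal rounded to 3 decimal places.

Rescale Σ by 1/3: -12x - 12y + z = -29/3. Then distance = |-10 − (-29/3)| / √289 ≈ 0.020.

0.020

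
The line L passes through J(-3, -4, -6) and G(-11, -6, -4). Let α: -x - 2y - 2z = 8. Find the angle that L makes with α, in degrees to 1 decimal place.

A direction vector for L is G − J = (-8, -2, 2).
sin θ = |n·v| / (|n||v|) = |8| / (√9 · √72) = 0.31427.
θ ≈ 18.3°.

18.3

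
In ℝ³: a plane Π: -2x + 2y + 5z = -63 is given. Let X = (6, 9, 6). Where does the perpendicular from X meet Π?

(12, 3, -9)

Foot = X − λn with λ = (n·X − d)/|n|² = (36 − (-63))/33 = 3.
Foot = (6, 9, 6) − 3·(-2, 2, 5) = (12, 3, -9).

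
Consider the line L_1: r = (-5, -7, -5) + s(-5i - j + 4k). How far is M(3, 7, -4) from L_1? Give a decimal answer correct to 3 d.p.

14.194

Taking (-5, -7, -5) on L_1 with direction v = (-5, -1, 4): w = M − (-5, -7, -5) = (8, 14, 1), and w × v = (57, -37, 62).
Distance = |w × v| / |v| = √8462 / √42 ≈ 14.194.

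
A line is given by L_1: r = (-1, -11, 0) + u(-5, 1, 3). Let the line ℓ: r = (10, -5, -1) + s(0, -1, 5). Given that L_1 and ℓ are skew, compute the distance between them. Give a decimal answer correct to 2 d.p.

8.72

Common perpendicular direction n = (-5, 1, 3) × (0, -1, 5) = (8, 25, 5).
With w = (10, -5, -1) − (-1, -11, 0) = (11, 6, -1), w · n = 233.
Distance = |w · n| / |n| = |233| / √714 ≈ 8.72.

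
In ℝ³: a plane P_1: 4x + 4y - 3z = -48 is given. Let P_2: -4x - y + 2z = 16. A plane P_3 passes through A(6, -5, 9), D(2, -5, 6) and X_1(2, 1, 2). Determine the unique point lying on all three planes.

AD = (-4, 0, -3), AX_1 = (-4, 6, -7); a normal to P_3 is AD × AX_1 = (18, -16, -24).
Using A: P_3 has equation 18x - 16y - 24z = -28.
Solving the 3×3 linear system 4x + 4y - 3z = -48, -4x - y + 2z = 16, 18x - 16y - 24z = -28 (e.g. by elimination or Cramer's rule, determinant = -262) gives (2, -8, 8).

(2, -8, 8)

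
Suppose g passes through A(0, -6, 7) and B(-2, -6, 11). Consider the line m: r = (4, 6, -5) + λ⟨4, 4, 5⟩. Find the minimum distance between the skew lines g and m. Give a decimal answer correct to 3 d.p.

10.900

A direction vector for g is B − A = (-2, 0, 4).
Common perpendicular direction n = (-2, 0, 4) × (4, 4, 5) = (-16, 26, -8).
With w = (4, 6, -5) − (0, -6, 7) = (4, 12, -12), w · n = 344.
Distance = |w · n| / |n| = |344| / √996 ≈ 10.900.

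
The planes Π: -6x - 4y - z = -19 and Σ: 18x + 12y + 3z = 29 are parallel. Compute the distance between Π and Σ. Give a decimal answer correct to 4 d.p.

1.2820

Rescale Σ by 1/(-3): -6x - 4y - z = -29/3. Then distance = |-19 − (-29/3)| / √53 ≈ 1.2820.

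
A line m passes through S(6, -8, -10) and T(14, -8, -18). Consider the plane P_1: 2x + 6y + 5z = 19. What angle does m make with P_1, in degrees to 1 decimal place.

A direction vector for m is T − S = (8, 0, -8).
sin θ = |n·v| / (|n||v|) = |-24| / (√65 · √128) = 0.26312.
θ ≈ 15.3°.

15.3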